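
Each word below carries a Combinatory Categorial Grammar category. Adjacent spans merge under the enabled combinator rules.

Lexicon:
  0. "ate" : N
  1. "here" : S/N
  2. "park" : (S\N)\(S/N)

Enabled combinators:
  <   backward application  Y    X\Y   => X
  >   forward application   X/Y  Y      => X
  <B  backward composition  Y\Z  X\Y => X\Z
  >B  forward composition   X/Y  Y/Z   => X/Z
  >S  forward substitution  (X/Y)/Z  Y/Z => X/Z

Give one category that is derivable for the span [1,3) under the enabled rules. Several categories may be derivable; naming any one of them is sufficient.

[0,3] S   <
  [0,1] "ate" : N
  [1,3] S\N   <
    [1,2] "here" : S/N
    [2,3] "park" : (S\N)\(S/N)

S\N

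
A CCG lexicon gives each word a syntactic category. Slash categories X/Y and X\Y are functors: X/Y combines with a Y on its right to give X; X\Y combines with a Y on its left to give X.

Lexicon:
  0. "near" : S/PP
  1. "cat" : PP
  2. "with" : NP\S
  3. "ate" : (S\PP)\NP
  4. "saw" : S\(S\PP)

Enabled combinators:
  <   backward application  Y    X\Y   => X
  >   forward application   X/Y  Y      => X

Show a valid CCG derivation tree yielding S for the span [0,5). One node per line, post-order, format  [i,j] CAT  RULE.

[0,5] S   <
  [0,4] S\PP   <
    [0,3] NP   <
      [0,2] S   >
        [0,1] "near" : S/PP
        [1,2] "cat" : PP
      [2,3] "with" : NP\S
    [3,4] "ate" : (S\PP)\NP
  [4,5] "saw" : S\(S\PP)

[0,1] S/PP  lex  "near"
[1,2] PP  lex  "cat"
[0,2] S  >  k=1
[2,3] NP\S  lex  "with"
[0,3] NP  <  k=2
[3,4] (S\PP)\NP  lex  "ate"
[0,4] S\PP  <  k=3
[4,5] S\(S\PP)  lex  "saw"
[0,5] S  <  k=4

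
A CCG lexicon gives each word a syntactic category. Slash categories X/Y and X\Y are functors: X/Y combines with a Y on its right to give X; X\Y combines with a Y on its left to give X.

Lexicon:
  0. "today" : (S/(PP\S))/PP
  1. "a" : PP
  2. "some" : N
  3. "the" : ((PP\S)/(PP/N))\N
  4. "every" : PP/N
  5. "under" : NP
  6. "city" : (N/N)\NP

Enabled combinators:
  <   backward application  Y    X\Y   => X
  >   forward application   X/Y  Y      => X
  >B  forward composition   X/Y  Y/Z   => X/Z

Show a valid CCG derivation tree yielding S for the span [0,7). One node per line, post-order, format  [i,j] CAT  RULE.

[0,7] S   >
  [0,2] S/(PP\S)   >
    [0,1] "today" : (S/(PP\S))/PP
    [1,2] "a" : PP
  [2,7] PP\S   >
    [2,4] (PP\S)/(PP/N)   <
      [2,3] "some" : N
      [3,4] "the" : ((PP\S)/(PP/N))\N
    [4,7] PP/N   >B
      [4,5] "every" : PP/N
      [5,7] N/N   <
        [5,6] "under" : NP
        [6,7] "city" : (N/N)\NP

[0,1] (S/(PP\S))/PP  lex  "today"
[1,2] PP  lex  "a"
[0,2] S/(PP\S)  >  k=1
[2,3] N  lex  "some"
[3,4] ((PP\S)/(PP/N))\N  lex  "the"
[2,4] (PP\S)/(PP/N)  <  k=3
[4,5] PP/N  lex  "every"
[5,6] NP  lex  "under"
[6,7] (N/N)\NP  lex  "city"
[5,7] N/N  <  k=6
[4,7] PP/N  >B  k=5
[2,7] PP\S  >  k=4
[0,7] S  >  k=2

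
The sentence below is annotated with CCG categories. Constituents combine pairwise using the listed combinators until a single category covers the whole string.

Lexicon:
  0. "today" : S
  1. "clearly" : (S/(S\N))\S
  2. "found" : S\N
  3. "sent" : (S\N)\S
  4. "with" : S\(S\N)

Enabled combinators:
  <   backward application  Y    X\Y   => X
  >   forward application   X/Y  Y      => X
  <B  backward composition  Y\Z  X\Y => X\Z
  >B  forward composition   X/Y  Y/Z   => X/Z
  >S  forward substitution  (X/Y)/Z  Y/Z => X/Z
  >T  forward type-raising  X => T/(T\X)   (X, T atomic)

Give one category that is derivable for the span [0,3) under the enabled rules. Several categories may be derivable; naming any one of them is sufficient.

[0,5] S   <
  [0,4] S\N   <
    [0,3] S   >
      [0,2] S/(S\N)   <
        [0,1] "today" : S
        [1,2] "clearly" : (S/(S\N))\S
      [2,3] "found" : S\N
    [3,4] "sent" : (S\N)\S
  [4,5] "with" : S\(S\N)

S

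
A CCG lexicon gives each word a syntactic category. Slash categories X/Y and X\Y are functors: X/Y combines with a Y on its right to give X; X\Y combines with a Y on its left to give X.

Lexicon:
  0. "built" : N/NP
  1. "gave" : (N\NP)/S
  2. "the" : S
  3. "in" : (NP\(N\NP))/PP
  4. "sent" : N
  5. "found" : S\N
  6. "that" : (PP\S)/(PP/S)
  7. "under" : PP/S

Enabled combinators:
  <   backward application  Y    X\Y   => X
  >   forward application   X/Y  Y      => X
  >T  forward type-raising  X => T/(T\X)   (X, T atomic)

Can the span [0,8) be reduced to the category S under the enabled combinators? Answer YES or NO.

N/NP (N\NP)/S S (NP\(N\NP))/PP N S\N (PP\S)/(PP/S) PP/S
CKY chart[0,8] = {N, N/(N\N), NP/(NP\N), PP/(PP\N), S/(S\N)}; S ∉ chart

NO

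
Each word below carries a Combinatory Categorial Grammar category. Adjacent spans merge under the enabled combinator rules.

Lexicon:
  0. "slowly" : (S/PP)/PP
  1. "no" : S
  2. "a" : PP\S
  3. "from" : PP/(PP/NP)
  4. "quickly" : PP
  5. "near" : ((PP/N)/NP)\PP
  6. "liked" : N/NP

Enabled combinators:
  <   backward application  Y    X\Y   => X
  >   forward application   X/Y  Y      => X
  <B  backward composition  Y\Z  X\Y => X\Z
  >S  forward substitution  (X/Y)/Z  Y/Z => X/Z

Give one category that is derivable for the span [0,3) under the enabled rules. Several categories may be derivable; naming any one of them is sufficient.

[0,7] S   >
  [0,3] S/PP   >
    [0,1] "slowly" : (S/PP)/PP
    [1,3] PP   <
      [1,2] "no" : S
      [2,3] "a" : PP\S
  [3,7] PP   >
    [3,4] "from" : PP/(PP/NP)
    [4,7] PP/NP   >S
      [4,6] (PP/N)/NP   <
        [4,5] "quickly" : PP
        [5,6] "near" : ((PP/N)/NP)\PP
      [6,7] "liked" : N/NP

S/PP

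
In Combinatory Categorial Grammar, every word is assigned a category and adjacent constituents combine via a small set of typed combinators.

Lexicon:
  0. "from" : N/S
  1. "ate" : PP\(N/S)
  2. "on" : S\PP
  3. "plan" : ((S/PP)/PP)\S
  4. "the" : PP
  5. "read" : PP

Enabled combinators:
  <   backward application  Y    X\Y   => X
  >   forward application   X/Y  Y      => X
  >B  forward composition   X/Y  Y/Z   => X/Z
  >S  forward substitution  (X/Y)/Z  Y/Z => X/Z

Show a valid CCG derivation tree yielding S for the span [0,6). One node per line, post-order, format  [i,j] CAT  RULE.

[0,1] N/S  lex  "from"
[1,2] PP\(N/S)  lex  "ate"
[0,2] PP  <  k=1
[2,3] S\PP  lex  "on"
[0,3] S  <  k=2
[3,4] ((S/PP)/PP)\S  lex  "plan"
[0,4] (S/PP)/PP  <  k=3
[4,5] PP  lex  "the"
[0,5] S/PP  >  k=4
[5,6] PP  lex  "read"
[0,6] S  >  k=5

[0,6] S   >
  [0,5] S/PP   >
    [0,4] (S/PP)/PP   <
      [0,3] S   <
        [0,2] PP   <
          [0,1] "from" : N/S
          [1,2] "ate" : PP\(N/S)
        [2,3] "on" : S\PP
      [3,4] "plan" : ((S/PP)/PP)\S
    [4,5] "the" : PP
  [5,6] "read" : PP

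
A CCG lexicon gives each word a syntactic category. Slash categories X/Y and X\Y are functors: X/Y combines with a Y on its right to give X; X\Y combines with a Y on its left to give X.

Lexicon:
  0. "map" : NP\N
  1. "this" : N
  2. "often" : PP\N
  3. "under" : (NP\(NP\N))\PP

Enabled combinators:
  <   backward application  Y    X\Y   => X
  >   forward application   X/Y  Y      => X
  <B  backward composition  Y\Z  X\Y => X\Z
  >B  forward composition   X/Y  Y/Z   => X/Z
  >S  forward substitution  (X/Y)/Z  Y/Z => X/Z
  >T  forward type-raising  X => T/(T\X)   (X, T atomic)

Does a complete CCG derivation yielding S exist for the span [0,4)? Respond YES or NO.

NO

NP\N N PP\N (NP\(NP\N))\PP
CKY chart[0,4] = {N/(N\NP), NP, NP/(NP\NP), PP/(PP\NP), S/(S\NP)}; S ∉ chart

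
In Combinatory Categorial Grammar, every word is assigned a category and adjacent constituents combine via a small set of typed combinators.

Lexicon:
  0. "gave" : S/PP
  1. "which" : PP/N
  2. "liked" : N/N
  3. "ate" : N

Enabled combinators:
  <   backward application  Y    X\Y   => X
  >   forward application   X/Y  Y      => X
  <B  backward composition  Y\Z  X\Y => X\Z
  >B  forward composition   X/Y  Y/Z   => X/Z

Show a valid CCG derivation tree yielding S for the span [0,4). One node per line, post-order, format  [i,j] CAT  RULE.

[0,1] S/PP  lex  "gave"
[1,2] PP/N  lex  "which"
[2,3] N/N  lex  "liked"
[1,3] PP/N  >B  k=2
[0,3] S/N  >B  k=1
[3,4] N  lex  "ate"
[0,4] S  >  k=3

[0,4] S   >
  [0,3] S/N   >B
    [0,1] "gave" : S/PP
    [1,3] PP/N   >B
      [1,2] "which" : PP/N
      [2,3] "liked" : N/N
  [3,4] "ate" : N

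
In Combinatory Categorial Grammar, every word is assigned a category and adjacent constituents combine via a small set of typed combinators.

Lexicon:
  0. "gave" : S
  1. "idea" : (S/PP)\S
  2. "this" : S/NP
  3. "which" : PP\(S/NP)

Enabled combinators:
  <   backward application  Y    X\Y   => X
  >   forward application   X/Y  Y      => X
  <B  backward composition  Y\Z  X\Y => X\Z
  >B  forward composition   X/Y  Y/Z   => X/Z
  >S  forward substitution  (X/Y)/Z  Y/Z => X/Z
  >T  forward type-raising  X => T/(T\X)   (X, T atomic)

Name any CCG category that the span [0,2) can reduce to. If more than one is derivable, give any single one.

[0,4] S   >
  [0,2] S/PP   <
    [0,1] "gave" : S
    [1,2] "idea" : (S/PP)\S
  [2,4] PP   <
    [2,3] "this" : S/NP
    [3,4] "which" : PP\(S/NP)

S/PP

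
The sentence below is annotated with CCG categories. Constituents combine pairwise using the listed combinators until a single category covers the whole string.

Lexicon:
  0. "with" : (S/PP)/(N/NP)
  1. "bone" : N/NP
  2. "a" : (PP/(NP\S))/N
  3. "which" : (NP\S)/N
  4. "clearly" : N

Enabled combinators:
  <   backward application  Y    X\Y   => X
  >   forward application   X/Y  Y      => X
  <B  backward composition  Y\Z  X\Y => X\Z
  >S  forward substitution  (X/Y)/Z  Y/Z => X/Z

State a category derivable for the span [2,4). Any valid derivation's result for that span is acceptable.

PP/N

[0,5] S   >
  [0,2] S/PP   >
    [0,1] "with" : (S/PP)/(N/NP)
    [1,2] "bone" : N/NP
  [2,5] PP   >
    [2,4] PP/N   >S
      [2,3] "a" : (PP/(NP\S))/N
      [3,4] "which" : (NP\S)/N
    [4,5] "clearly" : N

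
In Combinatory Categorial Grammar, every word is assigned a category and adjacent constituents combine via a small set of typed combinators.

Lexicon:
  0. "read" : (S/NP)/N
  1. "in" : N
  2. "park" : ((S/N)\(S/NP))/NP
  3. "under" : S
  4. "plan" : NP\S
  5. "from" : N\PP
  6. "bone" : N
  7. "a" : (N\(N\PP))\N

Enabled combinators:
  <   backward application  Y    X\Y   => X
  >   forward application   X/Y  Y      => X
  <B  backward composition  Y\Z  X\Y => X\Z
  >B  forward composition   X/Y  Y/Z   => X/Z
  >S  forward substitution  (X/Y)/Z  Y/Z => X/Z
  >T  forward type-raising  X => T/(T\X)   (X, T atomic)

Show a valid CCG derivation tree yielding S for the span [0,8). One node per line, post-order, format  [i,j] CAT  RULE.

[0,8] S   >
  [0,5] S/N   <
    [0,2] S/NP   >
      [0,1] "read" : (S/NP)/N
      [1,2] "in" : N
    [2,5] (S/N)\(S/NP)   >
      [2,3] "park" : ((S/N)\(S/NP))/NP
      [3,5] NP   <
        [3,4] "under" : S
        [4,5] "plan" : NP\S
  [5,8] N   <
    [5,6] "from" : N\PP
    [6,8] N\(N\PP)   <
      [6,7] "bone" : N
      [7,8] "a" : (N\(N\PP))\N

[0,1] (S/NP)/N  lex  "read"
[1,2] N  lex  "in"
[0,2] S/NP  >  k=1
[2,3] ((S/N)\(S/NP))/NP  lex  "park"
[3,4] S  lex  "under"
[4,5] NP\S  lex  "plan"
[3,5] NP  <  k=4
[2,5] (S/N)\(S/NP)  >  k=3
[0,5] S/N  <  k=2
[5,6] N\PP  lex  "from"
[6,7] N  lex  "bone"
[7,8] (N\(N\PP))\N  lex  "a"
[6,8] N\(N\PP)  <  k=7
[5,8] N  <  k=6
[0,8] S  >  k=5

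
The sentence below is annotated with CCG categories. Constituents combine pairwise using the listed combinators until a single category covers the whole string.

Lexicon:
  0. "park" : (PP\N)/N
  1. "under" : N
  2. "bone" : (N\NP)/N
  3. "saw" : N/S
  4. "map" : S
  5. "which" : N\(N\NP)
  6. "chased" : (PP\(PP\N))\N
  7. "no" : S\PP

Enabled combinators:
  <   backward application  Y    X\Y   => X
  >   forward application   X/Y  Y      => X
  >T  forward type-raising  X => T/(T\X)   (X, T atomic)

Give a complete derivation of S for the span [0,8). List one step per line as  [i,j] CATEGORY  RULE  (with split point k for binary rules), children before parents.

[0,1] (PP\N)/N  lex  "park"
[1,2] N  lex  "under"
[0,2] PP\N  >  k=1
[2,3] (N\NP)/N  lex  "bone"
[3,4] N/S  lex  "saw"
[4,5] S  lex  "map"
[3,5] N  >  k=4
[2,5] N\NP  >  k=3
[5,6] N\(N\NP)  lex  "which"
[2,6] N  <  k=5
[6,7] (PP\(PP\N))\N  lex  "chased"
[2,7] PP\(PP\N)  <  k=6
[0,7] PP  <  k=2
[7,8] S\PP  lex  "no"
[0,8] S  <  k=7

[0,8] S   <
  [0,7] PP   <
    [0,2] PP\N   >
      [0,1] "park" : (PP\N)/N
      [1,2] "under" : N
    [2,7] PP\(PP\N)   <
      [2,6] N   <
        [2,5] N\NP   >
          [2,3] "bone" : (N\NP)/N
          [3,5] N   >
            [3,4] "saw" : N/S
            [4,5] "map" : S
        [5,6] "which" : N\(N\NP)
      [6,7] "chased" : (PP\(PP\N))\N
  [7,8] "no" : S\PP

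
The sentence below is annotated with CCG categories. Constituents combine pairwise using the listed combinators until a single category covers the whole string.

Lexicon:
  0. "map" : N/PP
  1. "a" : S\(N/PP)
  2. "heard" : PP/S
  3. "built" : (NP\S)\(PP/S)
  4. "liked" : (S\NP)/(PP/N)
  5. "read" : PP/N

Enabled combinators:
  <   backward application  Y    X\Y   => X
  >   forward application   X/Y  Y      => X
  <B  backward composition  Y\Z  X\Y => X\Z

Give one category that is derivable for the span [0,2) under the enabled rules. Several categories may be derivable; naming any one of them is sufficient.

S

[0,6] S   <
  [0,4] NP   <
    [0,2] S   <
      [0,1] "map" : N/PP
      [1,2] "a" : S\(N/PP)
    [2,4] NP\S   <
      [2,3] "heard" : PP/S
      [3,4] "built" : (NP\S)\(PP/S)
  [4,6] S\NP   >
    [4,5] "liked" : (S\NP)/(PP/N)
    [5,6] "read" : PP/N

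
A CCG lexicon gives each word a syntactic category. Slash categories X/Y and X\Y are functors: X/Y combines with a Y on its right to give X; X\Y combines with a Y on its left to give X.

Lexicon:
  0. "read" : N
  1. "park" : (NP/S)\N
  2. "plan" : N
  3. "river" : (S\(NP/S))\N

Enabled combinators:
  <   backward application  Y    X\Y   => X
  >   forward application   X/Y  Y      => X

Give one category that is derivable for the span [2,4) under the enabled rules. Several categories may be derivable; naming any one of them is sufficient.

[0,4] S   <
  [0,2] NP/S   <
    [0,1] "read" : N
    [1,2] "park" : (NP/S)\N
  [2,4] S\(NP/S)   <
    [2,3] "plan" : N
    [3,4] "river" : (S\(NP/S))\N

S\(NP/S)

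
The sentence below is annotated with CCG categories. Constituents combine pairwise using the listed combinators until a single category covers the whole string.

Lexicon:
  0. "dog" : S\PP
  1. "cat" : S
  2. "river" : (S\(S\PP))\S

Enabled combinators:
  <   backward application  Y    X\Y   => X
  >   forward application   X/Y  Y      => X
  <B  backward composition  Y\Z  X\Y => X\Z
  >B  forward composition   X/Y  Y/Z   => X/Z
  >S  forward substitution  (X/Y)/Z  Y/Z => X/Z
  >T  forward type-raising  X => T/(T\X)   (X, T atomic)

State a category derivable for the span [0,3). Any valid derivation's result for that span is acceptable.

[0,3] S   <
  [0,1] "dog" : S\PP
  [1,3] S\(S\PP)   <
    [1,2] "cat" : S
    [2,3] "river" : (S\(S\PP))\S

S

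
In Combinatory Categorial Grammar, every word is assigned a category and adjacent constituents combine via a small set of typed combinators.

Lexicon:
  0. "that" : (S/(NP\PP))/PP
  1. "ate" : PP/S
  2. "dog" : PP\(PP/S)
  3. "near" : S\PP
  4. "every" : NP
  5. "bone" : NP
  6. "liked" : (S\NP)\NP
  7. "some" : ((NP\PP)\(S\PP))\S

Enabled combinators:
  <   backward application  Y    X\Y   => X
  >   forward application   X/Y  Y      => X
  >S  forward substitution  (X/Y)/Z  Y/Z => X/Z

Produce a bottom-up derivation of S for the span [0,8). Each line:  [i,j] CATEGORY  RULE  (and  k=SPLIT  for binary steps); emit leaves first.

[0,1] (S/(NP\PP))/PP  lex  "that"
[1,2] PP/S  lex  "ate"
[2,3] PP\(PP/S)  lex  "dog"
[1,3] PP  <  k=2
[0,3] S/(NP\PP)  >  k=1
[3,4] S\PP  lex  "near"
[4,5] NP  lex  "every"
[5,6] NP  lex  "bone"
[6,7] (S\NP)\NP  lex  "liked"
[5,7] S\NP  <  k=6
[4,7] S  <  k=5
[7,8] ((NP\PP)\(S\PP))\S  lex  "some"
[4,8] (NP\PP)\(S\PP)  <  k=7
[3,8] NP\PP  <  k=4
[0,8] S  >  k=3

[0,8] S   >
  [0,3] S/(NP\PP)   >
    [0,1] "that" : (S/(NP\PP))/PP
    [1,3] PP   <
      [1,2] "ate" : PP/S
      [2,3] "dog" : PP\(PP/S)
  [3,8] NP\PP   <
    [3,4] "near" : S\PP
    [4,8] (NP\PP)\(S\PP)   <
      [4,7] S   <
        [4,5] "every" : NP
        [5,7] S\NP   <
          [5,6] "bone" : NP
          [6,7] "liked" : (S\NP)\NP
      [7,8] "some" : ((NP\PP)\(S\PP))\S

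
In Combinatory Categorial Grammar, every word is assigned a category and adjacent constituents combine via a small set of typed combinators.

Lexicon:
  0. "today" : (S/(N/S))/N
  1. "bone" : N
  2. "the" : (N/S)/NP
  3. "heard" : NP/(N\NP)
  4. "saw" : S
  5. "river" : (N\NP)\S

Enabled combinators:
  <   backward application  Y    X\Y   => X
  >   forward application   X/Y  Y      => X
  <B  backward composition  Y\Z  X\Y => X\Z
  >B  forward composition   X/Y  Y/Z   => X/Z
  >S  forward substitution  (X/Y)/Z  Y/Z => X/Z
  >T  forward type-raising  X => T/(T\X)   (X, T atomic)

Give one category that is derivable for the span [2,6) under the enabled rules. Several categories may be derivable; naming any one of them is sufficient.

[0,6] S   >
  [0,2] S/(N/S)   >
    [0,1] "today" : (S/(N/S))/N
    [1,2] "bone" : N
  [2,6] N/S   >
    [2,3] "the" : (N/S)/NP
    [3,6] NP   >
      [3,4] "heard" : NP/(N\NP)
      [4,6] N\NP   <
        [4,5] "saw" : S
        [5,6] "river" : (N\NP)\S

N/S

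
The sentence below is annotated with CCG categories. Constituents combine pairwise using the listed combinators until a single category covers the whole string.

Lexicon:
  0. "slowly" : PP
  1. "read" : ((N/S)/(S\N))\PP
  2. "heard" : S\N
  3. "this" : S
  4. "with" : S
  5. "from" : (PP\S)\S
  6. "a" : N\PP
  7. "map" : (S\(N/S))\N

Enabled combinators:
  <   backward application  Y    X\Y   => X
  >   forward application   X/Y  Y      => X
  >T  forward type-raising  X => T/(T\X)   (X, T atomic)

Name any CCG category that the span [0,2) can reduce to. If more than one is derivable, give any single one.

(N/S)/(S\N)

[0,8] S   <
  [0,3] N/S   >
    [0,2] (N/S)/(S\N)   <
      [0,1] "slowly" : PP
      [1,2] "read" : ((N/S)/(S\N))\PP
    [2,3] "heard" : S\N
  [3,8] S\(N/S)   <
    [3,7] N   <
      [3,6] PP   <
        [3,4] "this" : S
        [4,6] PP\S   <
          [4,5] "with" : S
          [5,6] "from" : (PP\S)\S
      [6,7] "a" : N\PP
    [7,8] "map" : (S\(N/S))\N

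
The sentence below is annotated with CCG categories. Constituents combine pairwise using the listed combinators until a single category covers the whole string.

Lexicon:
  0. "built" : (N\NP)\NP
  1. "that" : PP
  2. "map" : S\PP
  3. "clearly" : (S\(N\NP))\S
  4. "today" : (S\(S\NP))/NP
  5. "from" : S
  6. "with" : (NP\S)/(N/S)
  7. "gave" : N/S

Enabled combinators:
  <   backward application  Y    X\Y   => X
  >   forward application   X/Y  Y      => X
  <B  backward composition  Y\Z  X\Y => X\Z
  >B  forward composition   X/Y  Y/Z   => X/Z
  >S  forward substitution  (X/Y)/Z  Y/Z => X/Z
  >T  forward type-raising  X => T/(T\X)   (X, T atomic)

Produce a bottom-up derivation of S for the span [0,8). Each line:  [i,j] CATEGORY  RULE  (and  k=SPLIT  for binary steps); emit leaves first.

[0,8] S   <
  [0,4] S\NP   <B
    [0,1] "built" : (N\NP)\NP
    [1,4] S\(N\NP)   <
      [1,3] S   >
        [1,2] S/(S\PP)   >T
          [1,2] "that" : PP
        [2,3] "map" : S\PP
      [3,4] "clearly" : (S\(N\NP))\S
  [4,8] S\(S\NP)   >
    [4,5] "today" : (S\(S\NP))/NP
    [5,8] NP   <
      [5,6] "from" : S
      [6,8] NP\S   >
        [6,7] "with" : (NP\S)/(N/S)
        [7,8] "gave" : N/S

[0,1] (N\NP)\NP  lex  "built"
[1,2] PP  lex  "that"
[1,2] S/(S\PP)  >T
[2,3] S\PP  lex  "map"
[1,3] S  >  k=2
[3,4] (S\(N\NP))\S  lex  "clearly"
[1,4] S\(N\NP)  <  k=3
[0,4] S\NP  <B  k=1
[4,5] (S\(S\NP))/NP  lex  "today"
[5,6] S  lex  "from"
[6,7] (NP\S)/(N/S)  lex  "with"
[7,8] N/S  lex  "gave"
[6,8] NP\S  >  k=7
[5,8] NP  <  k=6
[4,8] S\(S\NP)  >  k=5
[0,8] S  <  k=4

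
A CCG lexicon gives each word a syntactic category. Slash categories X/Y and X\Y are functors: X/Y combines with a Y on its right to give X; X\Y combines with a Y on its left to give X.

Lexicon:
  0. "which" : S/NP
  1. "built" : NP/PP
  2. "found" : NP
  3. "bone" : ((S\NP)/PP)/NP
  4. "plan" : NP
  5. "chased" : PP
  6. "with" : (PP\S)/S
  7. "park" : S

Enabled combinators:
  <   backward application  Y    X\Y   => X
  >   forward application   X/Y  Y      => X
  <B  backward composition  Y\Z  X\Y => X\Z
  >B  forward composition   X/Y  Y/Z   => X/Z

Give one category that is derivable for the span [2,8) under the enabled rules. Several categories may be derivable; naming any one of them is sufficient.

PP

[0,8] S   >
  [0,2] S/PP   >B
    [0,1] "which" : S/NP
    [1,2] "built" : NP/PP
  [2,8] PP   <
    [2,6] S   <
      [2,3] "found" : NP
      [3,6] S\NP   >
        [3,5] (S\NP)/PP   >
          [3,4] "bone" : ((S\NP)/PP)/NP
          [4,5] "plan" : NP
        [5,6] "chased" : PP
    [6,8] PP\S   >
      [6,7] "with" : (PP\S)/S
      [7,8] "park" : S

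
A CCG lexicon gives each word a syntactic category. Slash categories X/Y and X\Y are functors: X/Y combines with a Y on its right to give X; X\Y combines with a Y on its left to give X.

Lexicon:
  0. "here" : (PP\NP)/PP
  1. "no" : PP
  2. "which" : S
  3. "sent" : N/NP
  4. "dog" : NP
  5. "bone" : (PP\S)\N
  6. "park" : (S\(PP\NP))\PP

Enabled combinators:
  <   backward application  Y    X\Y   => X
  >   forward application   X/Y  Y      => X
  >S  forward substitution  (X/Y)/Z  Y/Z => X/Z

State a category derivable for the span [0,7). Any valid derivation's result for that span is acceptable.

[0,7] S   <
  [0,2] PP\NP   >
    [0,1] "here" : (PP\NP)/PP
    [1,2] "no" : PP
  [2,7] S\(PP\NP)   <
    [2,6] PP   <
      [2,3] "which" : S
      [3,6] PP\S   <
        [3,5] N   >
          [3,4] "sent" : N/NP
          [4,5] "dog" : NP
        [5,6] "bone" : (PP\S)\N
    [6,7] "park" : (S\(PP\NP))\PP

S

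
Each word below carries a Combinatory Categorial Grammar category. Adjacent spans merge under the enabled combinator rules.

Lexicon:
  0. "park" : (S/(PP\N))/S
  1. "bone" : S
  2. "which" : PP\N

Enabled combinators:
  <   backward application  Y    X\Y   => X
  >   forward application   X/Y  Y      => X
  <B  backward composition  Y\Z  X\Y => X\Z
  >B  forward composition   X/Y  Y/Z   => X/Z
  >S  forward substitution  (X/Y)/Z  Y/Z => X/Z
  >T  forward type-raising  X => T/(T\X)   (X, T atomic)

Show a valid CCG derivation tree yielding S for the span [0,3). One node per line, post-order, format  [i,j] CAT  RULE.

[0,1] (S/(PP\N))/S  lex  "park"
[1,2] S  lex  "bone"
[0,2] S/(PP\N)  >  k=1
[2,3] PP\N  lex  "which"
[0,3] S  >  k=2

[0,3] S   >
  [0,2] S/(PP\N)   >
    [0,1] "park" : (S/(PP\N))/S
    [1,2] "bone" : S
  [2,3] "which" : PP\N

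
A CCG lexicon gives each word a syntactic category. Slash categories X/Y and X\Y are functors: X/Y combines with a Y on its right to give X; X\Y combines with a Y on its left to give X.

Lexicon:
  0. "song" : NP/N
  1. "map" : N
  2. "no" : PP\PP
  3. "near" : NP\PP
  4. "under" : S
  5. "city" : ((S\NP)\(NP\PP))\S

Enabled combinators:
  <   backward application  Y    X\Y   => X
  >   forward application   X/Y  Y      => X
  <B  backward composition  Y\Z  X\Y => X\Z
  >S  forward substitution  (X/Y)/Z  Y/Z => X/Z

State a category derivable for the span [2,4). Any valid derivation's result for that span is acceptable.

[0,6] S   <
  [0,2] NP   >
    [0,1] "song" : NP/N
    [1,2] "map" : N
  [2,6] S\NP   <
    [2,4] NP\PP   <B
      [2,3] "no" : PP\PP
      [3,4] "near" : NP\PP
    [4,6] (S\NP)\(NP\PP)   <
      [4,5] "under" : S
      [5,6] "city" : ((S\NP)\(NP\PP))\S

NP\PP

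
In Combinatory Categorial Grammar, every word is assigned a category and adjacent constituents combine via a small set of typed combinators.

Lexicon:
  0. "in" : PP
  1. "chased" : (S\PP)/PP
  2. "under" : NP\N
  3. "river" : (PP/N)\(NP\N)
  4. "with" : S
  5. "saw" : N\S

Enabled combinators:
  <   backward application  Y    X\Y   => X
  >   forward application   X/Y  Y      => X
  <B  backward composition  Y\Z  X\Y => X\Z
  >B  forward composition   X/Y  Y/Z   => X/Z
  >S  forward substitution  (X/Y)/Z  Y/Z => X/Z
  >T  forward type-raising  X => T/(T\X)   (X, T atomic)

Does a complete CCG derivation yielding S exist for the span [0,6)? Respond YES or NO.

YES

[0,6] S   >
  [0,1] S/(S\PP)   >T
    [0,1] "in" : PP
  [1,6] S\PP   >
    [1,2] "chased" : (S\PP)/PP
    [2,6] PP   >
      [2,4] PP/N   <
        [2,3] "under" : NP\N
        [3,4] "river" : (PP/N)\(NP\N)
      [4,6] N   <
        [4,5] "with" : S
        [5,6] "saw" : N\S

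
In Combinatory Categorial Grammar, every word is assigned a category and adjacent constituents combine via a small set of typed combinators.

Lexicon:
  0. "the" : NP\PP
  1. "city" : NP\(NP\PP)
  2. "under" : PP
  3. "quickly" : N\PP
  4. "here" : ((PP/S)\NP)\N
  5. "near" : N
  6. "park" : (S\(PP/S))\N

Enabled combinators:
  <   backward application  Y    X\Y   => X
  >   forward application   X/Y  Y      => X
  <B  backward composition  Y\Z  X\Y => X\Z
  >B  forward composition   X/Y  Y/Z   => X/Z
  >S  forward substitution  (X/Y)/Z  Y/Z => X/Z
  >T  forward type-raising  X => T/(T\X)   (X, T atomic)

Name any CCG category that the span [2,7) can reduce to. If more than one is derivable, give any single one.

[0,7] S   <
  [0,2] NP   <
    [0,1] "the" : NP\PP
    [1,2] "city" : NP\(NP\PP)
  [2,7] S\NP   <B
    [2,5] (PP/S)\NP   <
      [2,4] N   <
        [2,3] "under" : PP
        [3,4] "quickly" : N\PP
      [4,5] "here" : ((PP/S)\NP)\N
    [5,7] S\(PP/S)   <
      [5,6] "near" : N
      [6,7] "park" : (S\(PP/S))\N

S\NP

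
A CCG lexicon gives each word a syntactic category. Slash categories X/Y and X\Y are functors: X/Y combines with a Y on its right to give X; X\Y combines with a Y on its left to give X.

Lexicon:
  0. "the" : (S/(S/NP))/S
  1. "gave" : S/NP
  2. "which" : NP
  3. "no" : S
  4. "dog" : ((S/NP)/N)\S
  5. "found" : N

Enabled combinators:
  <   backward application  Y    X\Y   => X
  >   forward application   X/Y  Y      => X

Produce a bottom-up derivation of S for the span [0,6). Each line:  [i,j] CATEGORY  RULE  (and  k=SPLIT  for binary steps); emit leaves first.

[0,6] S   >
  [0,3] S/(S/NP)   >
    [0,1] "the" : (S/(S/NP))/S
    [1,3] S   >
      [1,2] "gave" : S/NP
      [2,3] "which" : NP
  [3,6] S/NP   >
    [3,5] (S/NP)/N   <
      [3,4] "no" : S
      [4,5] "dog" : ((S/NP)/N)\S
    [5,6] "found" : N

[0,1] (S/(S/NP))/S  lex  "the"
[1,2] S/NP  lex  "gave"
[2,3] NP  lex  "which"
[1,3] S  >  k=2
[0,3] S/(S/NP)  >  k=1
[3,4] S  lex  "no"
[4,5] ((S/NP)/N)\S  lex  "dog"
[3,5] (S/NP)/N  <  k=4
[5,6] N  lex  "found"
[3,6] S/NP  >  k=5
[0,6] S  >  k=3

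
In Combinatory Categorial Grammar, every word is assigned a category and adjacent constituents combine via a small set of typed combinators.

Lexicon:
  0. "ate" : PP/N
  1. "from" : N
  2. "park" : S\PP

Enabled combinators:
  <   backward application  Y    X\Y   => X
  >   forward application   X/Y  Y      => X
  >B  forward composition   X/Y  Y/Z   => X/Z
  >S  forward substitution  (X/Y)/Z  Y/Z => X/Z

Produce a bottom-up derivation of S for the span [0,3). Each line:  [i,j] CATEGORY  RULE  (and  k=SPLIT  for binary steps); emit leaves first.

[0,1] PP/N  lex  "ate"
[1,2] N  lex  "from"
[0,2] PP  >  k=1
[2,3] S\PP  lex  "park"
[0,3] S  <  k=2

[0,3] S   <
  [0,2] PP   >
    [0,1] "ate" : PP/N
    [1,2] "from" : N
  [2,3] "park" : S\PP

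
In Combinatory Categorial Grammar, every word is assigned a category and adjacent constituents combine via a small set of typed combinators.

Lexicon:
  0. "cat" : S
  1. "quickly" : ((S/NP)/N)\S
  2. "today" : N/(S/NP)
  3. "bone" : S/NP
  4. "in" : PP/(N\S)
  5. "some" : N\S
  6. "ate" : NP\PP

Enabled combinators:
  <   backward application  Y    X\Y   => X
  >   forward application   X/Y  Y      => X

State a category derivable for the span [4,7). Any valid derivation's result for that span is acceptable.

NP

[0,7] S   >
  [0,4] S/NP   >
    [0,2] (S/NP)/N   <
      [0,1] "cat" : S
      [1,2] "quickly" : ((S/NP)/N)\S
    [2,4] N   >
      [2,3] "today" : N/(S/NP)
      [3,4] "bone" : S/NP
  [4,7] NP   <
    [4,6] PP   >
      [4,5] "in" : PP/(N\S)
      [5,6] "some" : N\S
    [6,7] "ate" : NP\PP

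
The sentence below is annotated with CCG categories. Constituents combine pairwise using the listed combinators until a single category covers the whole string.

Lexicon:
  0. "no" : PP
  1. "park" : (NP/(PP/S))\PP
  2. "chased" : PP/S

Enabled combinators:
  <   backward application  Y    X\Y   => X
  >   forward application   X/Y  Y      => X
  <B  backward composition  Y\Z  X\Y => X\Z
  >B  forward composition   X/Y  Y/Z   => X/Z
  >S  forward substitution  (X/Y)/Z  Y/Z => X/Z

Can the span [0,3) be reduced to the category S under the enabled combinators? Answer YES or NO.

NO

PP (NP/(PP/S))\PP PP/S
CKY chart[0,3] = {NP}; S ∉ chart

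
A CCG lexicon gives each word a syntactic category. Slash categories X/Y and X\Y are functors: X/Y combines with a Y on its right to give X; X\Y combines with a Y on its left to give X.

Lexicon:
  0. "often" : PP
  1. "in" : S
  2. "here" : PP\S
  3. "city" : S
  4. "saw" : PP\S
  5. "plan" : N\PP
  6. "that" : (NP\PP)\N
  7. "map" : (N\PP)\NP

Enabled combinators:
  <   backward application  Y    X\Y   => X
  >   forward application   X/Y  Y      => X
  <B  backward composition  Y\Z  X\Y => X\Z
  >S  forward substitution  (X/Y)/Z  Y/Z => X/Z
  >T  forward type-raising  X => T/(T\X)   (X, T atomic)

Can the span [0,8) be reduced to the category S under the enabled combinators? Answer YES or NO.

PP S PP\S S PP\S N\PP (NP\PP)\N (N\PP)\NP
CKY chart[0,8] = {N, N/(N\N), NP/(NP\N), PP/(PP\N), S/(S\N)}; S ∉ chart

NO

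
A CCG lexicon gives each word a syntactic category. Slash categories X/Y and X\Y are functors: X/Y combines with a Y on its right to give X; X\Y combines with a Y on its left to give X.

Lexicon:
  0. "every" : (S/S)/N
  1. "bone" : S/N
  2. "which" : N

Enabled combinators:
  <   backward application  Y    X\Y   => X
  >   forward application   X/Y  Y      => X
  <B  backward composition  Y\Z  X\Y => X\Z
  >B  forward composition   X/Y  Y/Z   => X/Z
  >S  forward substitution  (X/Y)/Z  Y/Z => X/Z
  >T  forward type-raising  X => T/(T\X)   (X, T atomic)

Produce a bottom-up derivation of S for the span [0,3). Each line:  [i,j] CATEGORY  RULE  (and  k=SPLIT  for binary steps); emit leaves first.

[0,3] S   >
  [0,2] S/N   >S
    [0,1] "every" : (S/S)/N
    [1,2] "bone" : S/N
  [2,3] "which" : N

[0,1] (S/S)/N  lex  "every"
[1,2] S/N  lex  "bone"
[0,2] S/N  >S  k=1
[2,3] N  lex  "which"
[0,3] S  >  k=2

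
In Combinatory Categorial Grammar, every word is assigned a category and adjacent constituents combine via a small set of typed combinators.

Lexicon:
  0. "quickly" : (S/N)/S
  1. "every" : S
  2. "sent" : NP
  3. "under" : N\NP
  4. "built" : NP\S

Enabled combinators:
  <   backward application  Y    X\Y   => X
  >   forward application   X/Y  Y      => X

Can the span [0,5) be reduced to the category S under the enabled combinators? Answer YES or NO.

NO

(S/N)/S S NP N\NP NP\S
CKY chart[0,5] = {NP}; S ∉ chart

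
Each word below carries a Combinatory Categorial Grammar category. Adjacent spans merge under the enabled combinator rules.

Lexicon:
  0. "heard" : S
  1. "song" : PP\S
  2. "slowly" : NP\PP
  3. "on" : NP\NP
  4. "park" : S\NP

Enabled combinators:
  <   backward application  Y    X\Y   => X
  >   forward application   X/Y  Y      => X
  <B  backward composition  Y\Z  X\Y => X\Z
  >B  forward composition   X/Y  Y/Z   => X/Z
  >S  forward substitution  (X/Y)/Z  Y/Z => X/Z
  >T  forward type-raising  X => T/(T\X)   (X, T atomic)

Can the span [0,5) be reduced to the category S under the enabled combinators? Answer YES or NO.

[0,5] S   <
  [0,4] NP   <
    [0,1] "heard" : S
    [1,4] NP\S   <B
      [1,3] NP\S   <B
        [1,2] "song" : PP\S
        [2,3] "slowly" : NP\PP
      [3,4] "on" : NP\NP
  [4,5] "park" : S\NP

YES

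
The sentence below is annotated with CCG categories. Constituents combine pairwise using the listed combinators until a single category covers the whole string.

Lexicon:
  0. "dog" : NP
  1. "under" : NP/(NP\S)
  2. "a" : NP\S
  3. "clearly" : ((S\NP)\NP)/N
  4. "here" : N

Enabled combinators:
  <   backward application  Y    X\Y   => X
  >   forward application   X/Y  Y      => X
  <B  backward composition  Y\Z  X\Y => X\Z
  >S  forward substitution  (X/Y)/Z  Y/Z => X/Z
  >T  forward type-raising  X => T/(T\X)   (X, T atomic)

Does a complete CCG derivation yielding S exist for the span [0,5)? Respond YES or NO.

YES

[0,5] S   <
  [0,1] "dog" : NP
  [1,5] S\NP   <
    [1,3] NP   >
      [1,2] "under" : NP/(NP\S)
      [2,3] "a" : NP\S
    [3,5] (S\NP)\NP   >
      [3,4] "clearly" : ((S\NP)\NP)/N
      [4,5] "here" : N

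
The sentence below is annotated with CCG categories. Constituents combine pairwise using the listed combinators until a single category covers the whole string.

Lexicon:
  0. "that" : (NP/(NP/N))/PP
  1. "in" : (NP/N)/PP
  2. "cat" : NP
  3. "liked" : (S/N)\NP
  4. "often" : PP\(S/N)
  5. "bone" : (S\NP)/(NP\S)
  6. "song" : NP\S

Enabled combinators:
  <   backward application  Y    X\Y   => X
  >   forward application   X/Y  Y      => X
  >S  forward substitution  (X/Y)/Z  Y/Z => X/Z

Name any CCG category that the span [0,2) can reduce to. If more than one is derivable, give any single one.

[0,7] S   <
  [0,5] NP   >
    [0,2] NP/PP   >S
      [0,1] "that" : (NP/(NP/N))/PP
      [1,2] "in" : (NP/N)/PP
    [2,5] PP   <
      [2,4] S/N   <
        [2,3] "cat" : NP
        [3,4] "liked" : (S/N)\NP
      [4,5] "often" : PP\(S/N)
  [5,7] S\NP   >
    [5,6] "bone" : (S\NP)/(NP\S)
    [6,7] "song" : NP\S

NP/PP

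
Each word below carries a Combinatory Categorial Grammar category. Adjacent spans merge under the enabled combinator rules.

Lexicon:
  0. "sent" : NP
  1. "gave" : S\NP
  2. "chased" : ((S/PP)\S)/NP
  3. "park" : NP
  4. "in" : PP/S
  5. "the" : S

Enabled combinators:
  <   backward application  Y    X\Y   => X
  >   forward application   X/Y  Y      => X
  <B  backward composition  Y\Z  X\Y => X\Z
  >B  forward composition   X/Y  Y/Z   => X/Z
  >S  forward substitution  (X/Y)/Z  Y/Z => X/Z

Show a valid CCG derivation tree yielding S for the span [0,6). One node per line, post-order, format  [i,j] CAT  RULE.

[0,6] S   >
  [0,4] S/PP   <
    [0,2] S   <
      [0,1] "sent" : NP
      [1,2] "gave" : S\NP
    [2,4] (S/PP)\S   >
      [2,3] "chased" : ((S/PP)\S)/NP
      [3,4] "park" : NP
  [4,6] PP   >
    [4,5] "in" : PP/S
    [5,6] "the" : S

[0,1] NP  lex  "sent"
[1,2] S\NP  lex  "gave"
[0,2] S  <  k=1
[2,3] ((S/PP)\S)/NP  lex  "chased"
[3,4] NP  lex  "park"
[2,4] (S/PP)\S  >  k=3
[0,4] S/PP  <  k=2
[4,5] PP/S  lex  "in"
[5,6] S  lex  "the"
[4,6] PP  >  k=5
[0,6] S  >  k=4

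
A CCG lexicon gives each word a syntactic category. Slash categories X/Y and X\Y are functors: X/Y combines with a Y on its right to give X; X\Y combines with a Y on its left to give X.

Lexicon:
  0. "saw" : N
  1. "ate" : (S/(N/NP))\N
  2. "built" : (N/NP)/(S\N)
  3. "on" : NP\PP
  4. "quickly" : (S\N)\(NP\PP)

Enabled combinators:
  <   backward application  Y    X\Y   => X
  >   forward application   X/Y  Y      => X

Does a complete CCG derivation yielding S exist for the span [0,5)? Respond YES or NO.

[0,5] S   >
  [0,2] S/(N/NP)   <
    [0,1] "saw" : N
    [1,2] "ate" : (S/(N/NP))\N
  [2,5] N/NP   >
    [2,3] "built" : (N/NP)/(S\N)
    [3,5] S\N   <
      [3,4] "on" : NP\PP
      [4,5] "quickly" : (S\N)\(NP\PP)

YES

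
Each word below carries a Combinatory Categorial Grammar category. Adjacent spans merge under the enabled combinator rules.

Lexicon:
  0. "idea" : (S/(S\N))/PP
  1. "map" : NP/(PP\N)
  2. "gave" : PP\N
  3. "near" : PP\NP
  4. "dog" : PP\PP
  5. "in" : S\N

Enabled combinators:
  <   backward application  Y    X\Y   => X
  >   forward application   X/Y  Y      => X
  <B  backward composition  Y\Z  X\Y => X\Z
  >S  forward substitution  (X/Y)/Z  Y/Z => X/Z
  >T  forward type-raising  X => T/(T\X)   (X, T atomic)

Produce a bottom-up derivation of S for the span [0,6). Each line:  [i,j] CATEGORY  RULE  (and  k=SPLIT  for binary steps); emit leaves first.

[0,1] (S/(S\N))/PP  lex  "idea"
[1,2] NP/(PP\N)  lex  "map"
[2,3] PP\N  lex  "gave"
[1,3] NP  >  k=2
[3,4] PP\NP  lex  "near"
[4,5] PP\PP  lex  "dog"
[3,5] PP\NP  <B  k=4
[1,5] PP  <  k=3
[0,5] S/(S\N)  >  k=1
[5,6] S\N  lex  "in"
[0,6] S  >  k=5

[0,6] S   >
  [0,5] S/(S\N)   >
    [0,1] "idea" : (S/(S\N))/PP
    [1,5] PP   <
      [1,3] NP   >
        [1,2] "map" : NP/(PP\N)
        [2,3] "gave" : PP\N
      [3,5] PP\NP   <B
        [3,4] "near" : PP\NP
        [4,5] "dog" : PP\PP
  [5,6] "in" : S\N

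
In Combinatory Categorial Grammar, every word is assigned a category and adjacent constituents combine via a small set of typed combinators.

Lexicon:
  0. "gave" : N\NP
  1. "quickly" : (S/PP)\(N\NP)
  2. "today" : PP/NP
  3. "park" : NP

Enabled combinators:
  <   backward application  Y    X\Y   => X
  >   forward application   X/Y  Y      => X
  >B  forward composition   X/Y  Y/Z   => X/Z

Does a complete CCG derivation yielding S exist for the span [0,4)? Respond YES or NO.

YES

[0,4] S   >
  [0,2] S/PP   <
    [0,1] "gave" : N\NP
    [1,2] "quickly" : (S/PP)\(N\NP)
  [2,4] PP   >
    [2,3] "today" : PP/NP
    [3,4] "park" : NP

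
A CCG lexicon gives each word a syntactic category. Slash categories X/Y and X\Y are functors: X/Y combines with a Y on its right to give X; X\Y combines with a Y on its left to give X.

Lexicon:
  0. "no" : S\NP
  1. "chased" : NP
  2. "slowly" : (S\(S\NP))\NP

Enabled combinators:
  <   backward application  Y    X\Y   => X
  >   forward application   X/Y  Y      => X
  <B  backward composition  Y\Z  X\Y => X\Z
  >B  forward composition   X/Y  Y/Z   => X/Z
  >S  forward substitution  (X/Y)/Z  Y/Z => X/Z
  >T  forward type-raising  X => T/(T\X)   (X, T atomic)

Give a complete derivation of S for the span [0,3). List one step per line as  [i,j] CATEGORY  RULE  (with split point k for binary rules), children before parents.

[0,3] S   <
  [0,1] "no" : S\NP
  [1,3] S\(S\NP)   <
    [1,2] "chased" : NP
    [2,3] "slowly" : (S\(S\NP))\NP

[0,1] S\NP  lex  "no"
[1,2] NP  lex  "chased"
[2,3] (S\(S\NP))\NP  lex  "slowly"
[1,3] S\(S\NP)  <  k=2
[0,3] S  <  k=1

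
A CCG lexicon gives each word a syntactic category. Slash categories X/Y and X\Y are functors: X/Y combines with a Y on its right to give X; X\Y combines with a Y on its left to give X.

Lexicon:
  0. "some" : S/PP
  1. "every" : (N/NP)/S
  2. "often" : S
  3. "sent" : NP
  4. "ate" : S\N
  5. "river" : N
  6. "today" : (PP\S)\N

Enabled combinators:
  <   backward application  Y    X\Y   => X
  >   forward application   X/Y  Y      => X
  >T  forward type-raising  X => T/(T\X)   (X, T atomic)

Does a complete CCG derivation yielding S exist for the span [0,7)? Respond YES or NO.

YES

[0,7] S   >
  [0,1] "some" : S/PP
  [1,7] PP   <
    [1,5] S   <
      [1,4] N   >
        [1,3] N/NP   >
          [1,2] "every" : (N/NP)/S
          [2,3] "often" : S
        [3,4] "sent" : NP
      [4,5] "ate" : S\N
    [5,7] PP\S   <
      [5,6] "river" : N
      [6,7] "today" : (PP\S)\N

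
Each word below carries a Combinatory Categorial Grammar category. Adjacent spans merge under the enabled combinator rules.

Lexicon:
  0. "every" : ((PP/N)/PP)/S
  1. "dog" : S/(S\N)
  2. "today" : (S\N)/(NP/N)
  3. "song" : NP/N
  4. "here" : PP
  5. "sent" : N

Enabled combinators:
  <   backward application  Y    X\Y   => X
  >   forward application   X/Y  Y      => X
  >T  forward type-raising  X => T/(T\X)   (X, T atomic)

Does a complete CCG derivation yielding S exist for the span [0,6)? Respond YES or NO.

NO

((PP/N)/PP)/S S/(S\N) (S\N)/(NP/N) NP/N PP N
CKY chart[0,6] = {N/(N\PP), NP/(NP\PP), PP, PP/(PP\PP), S/(S\PP)}; S ∉ chart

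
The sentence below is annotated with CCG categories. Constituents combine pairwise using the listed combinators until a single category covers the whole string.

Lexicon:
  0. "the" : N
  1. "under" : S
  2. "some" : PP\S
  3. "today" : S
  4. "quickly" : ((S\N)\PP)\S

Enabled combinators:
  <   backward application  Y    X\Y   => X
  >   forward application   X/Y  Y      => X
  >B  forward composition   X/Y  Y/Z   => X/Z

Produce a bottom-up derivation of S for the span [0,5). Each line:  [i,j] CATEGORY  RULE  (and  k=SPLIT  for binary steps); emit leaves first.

[0,1] N  lex  "the"
[1,2] S  lex  "under"
[2,3] PP\S  lex  "some"
[1,3] PP  <  k=2
[3,4] S  lex  "today"
[4,5] ((S\N)\PP)\S  lex  "quickly"
[3,5] (S\N)\PP  <  k=4
[1,5] S\N  <  k=3
[0,5] S  <  k=1

[0,5] S   <
  [0,1] "the" : N
  [1,5] S\N   <
    [1,3] PP   <
      [1,2] "under" : S
      [2,3] "some" : PP\S
    [3,5] (S\N)\PP   <
      [3,4] "today" : S
      [4,5] "quickly" : ((S\N)\PP)\S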